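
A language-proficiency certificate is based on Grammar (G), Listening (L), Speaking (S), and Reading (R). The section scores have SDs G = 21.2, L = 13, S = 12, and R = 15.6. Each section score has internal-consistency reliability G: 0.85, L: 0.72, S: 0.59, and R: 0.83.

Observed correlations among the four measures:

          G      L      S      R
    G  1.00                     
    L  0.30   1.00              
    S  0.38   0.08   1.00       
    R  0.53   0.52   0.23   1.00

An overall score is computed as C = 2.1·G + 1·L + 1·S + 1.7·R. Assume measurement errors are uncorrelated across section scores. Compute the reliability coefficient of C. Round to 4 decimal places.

Var(C) = 2.1²·21.2² + 13² + 12² + 1.7²·15.6² + 2·[2.1·21.2·13·0.30 + 2.1·21.2·12·0.38 + 3.57·21.2·15.6·0.53 + 13·12·0.08 + 1.7·13·15.6·0.52 + 1.7·12·15.6·0.23] = 2998.34 + 2534.69 = 5533.03.
Because errors are independent across components, Cov(Tᵢ,Tⱼ) = Cov(Xᵢ,Xⱼ); the off-diagonal part of the true-score variance is the same as above.
True-score variance = [2.1²·21.2²·0.85 + 13²·0.72 + 12²·0.59 + 1.7²·15.6²·0.83] + 2534.69 = 2475.11 + 2534.69 = 5009.8.
Reliability = 5009.8 / 5533.03 = 0.9054.

0.9054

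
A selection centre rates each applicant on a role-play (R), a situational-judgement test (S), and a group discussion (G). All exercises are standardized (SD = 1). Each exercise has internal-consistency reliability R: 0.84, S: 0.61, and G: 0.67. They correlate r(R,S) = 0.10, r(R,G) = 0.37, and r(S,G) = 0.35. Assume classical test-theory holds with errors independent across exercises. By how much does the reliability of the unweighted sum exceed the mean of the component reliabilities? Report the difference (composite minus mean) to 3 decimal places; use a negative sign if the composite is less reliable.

Var(sum) = 3 + 1.64 = 4.64; true-score variance = 2.12 + 1.64 = 3.76; composite reliability = 0.8103.
Mean component reliability = 0.7067.
Difference = 0.8103 − 0.7067 = 0.104.

0.104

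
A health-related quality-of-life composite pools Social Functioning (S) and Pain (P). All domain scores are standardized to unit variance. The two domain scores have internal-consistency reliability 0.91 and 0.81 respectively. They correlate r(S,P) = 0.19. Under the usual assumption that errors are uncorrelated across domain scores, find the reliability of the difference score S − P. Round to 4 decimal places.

Var(S−P) = 1 + 1 − 2·0.19 = 2 − 0.38 = 1.62.
Under uncorrelated errors the observed covariances equal the true-score covariances, so only the own-variance terms attenuate.
True-score variance = [0.91 + 0.81] − 0.38 = 1.72 − 0.38 = 1.34.
Reliability = 1.34 / 1.62 = 0.8272.

0.8272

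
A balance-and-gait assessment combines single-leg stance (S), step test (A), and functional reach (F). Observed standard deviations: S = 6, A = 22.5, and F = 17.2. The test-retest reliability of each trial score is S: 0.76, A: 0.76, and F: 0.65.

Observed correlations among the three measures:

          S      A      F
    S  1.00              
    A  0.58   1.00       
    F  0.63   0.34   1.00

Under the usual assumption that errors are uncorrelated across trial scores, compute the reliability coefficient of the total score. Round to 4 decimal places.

0.8316

Var(S+A+F) = 6² + 22.5² + 17.2² + 2·[6·22.5·0.58 + 6·17.2·0.63 + 22.5·17.2·0.34] = 838.09 + 549.792 = 1387.88.
Because errors are independent across components, Cov(Tᵢ,Tⱼ) = Cov(Xᵢ,Xⱼ); the off-diagonal part of the true-score variance is the same as above.
True-score variance = [6²·0.76 + 22.5²·0.76 + 17.2²·0.65] + 549.792 = 604.406 + 549.792 = 1154.2.
Reliability = 1154.2 / 1387.88 = 0.8316.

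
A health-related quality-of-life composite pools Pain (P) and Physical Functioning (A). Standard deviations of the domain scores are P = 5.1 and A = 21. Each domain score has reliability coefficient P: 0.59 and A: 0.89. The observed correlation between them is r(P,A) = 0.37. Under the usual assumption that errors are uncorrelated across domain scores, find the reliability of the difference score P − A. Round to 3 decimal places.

0.847

Var(P−A) = 5.1² + 21² − 2·5.1·21·0.37 = 467.01 − 79.254 = 387.756.
Under uncorrelated errors the observed covariances equal the true-score covariances, so only the own-variance terms attenuate.
True-score variance = [5.1²·0.59 + 21²·0.89] − 79.254 = 407.836 − 79.254 = 328.582.
Reliability = 328.582 / 387.756 = 0.847.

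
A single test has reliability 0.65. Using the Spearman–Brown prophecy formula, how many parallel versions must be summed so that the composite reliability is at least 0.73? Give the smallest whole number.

2

k ≥ ρ*(1−ρ₁)/(ρ₁(1−ρ*)) = 0.73·0.35 / (0.65·0.27) = 1.456.
Smallest integer k = 2.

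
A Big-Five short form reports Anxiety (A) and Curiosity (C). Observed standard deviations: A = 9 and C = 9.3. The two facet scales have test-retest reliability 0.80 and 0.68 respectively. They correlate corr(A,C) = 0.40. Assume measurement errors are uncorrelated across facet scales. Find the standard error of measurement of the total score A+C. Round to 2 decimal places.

Var(total) = 167.49 + 66.96 = 234.45.
True-score variance = 123.613 + 66.96 = 190.573, so reliability = 0.8129.
Error variance = 234.45 − 190.573 = 43.8768; SEM = √43.8768 = 6.62.

6.62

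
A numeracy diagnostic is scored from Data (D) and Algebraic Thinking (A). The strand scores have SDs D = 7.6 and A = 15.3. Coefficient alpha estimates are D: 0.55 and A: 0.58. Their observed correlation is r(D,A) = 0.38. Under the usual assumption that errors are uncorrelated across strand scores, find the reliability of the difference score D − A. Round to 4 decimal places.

Var(D−A) = 7.6² + 15.3² − 2·7.6·15.3·0.38 = 291.85 − 88.3728 = 203.477.
Because errors are independent across components, Cov(Tᵢ,Tⱼ) = Cov(Xᵢ,Xⱼ); the off-diagonal part of the true-score variance is the same as above.
True-score variance = [7.6²·0.55 + 15.3²·0.58] − 88.3728 = 167.54 − 88.3728 = 79.1674.
Reliability = 79.1674 / 203.477 = 0.3891.

0.3891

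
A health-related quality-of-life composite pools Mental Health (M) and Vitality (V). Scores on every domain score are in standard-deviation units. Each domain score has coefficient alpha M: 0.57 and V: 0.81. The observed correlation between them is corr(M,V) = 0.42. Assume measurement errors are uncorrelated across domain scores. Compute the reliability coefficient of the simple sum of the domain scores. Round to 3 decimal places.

0.782

Var(M+V) = 2 + 2·[0.42] = 2 + 0.84 = 2.84.
With uncorrelated errors the cross-covariances are all true-score covariance, so they carry over unchanged; only the diagonal terms shrink to ρᵢσᵢ².
True-score variance = [0.57 + 0.81] + 0.84 = 1.38 + 0.84 = 2.22.
Reliability = 2.22 / 2.84 = 0.782.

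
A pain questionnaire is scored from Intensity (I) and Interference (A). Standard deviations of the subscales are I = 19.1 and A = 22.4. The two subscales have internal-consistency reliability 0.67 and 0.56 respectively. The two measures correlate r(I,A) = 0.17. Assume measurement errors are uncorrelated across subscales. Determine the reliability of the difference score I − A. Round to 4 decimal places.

0.5269

Var(I−A) = 19.1² + 22.4² − 2·19.1·22.4·0.17 = 866.57 − 145.466 = 721.104.
Because errors are independent across components, Cov(Tᵢ,Tⱼ) = Cov(Xᵢ,Xⱼ); the off-diagonal part of the true-score variance is the same as above.
True-score variance = [19.1²·0.67 + 22.4²·0.56] − 145.466 = 525.408 − 145.466 = 379.943.
Reliability = 379.943 / 721.104 = 0.5269.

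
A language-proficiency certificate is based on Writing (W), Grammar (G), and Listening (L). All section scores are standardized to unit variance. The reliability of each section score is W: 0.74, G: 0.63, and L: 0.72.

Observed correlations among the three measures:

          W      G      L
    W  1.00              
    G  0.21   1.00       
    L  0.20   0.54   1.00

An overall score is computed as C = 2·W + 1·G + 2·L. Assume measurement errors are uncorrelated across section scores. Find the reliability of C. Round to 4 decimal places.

Var(C) = 2² + 1 + 2² + 2·[2·0.21 + 4·0.20 + 2·0.54] = 9 + 4.6 = 13.6.
With uncorrelated errors the cross-covariances are all true-score covariance, so they carry over unchanged; only the diagonal terms shrink to ρᵢσᵢ².
True-score variance = [2²·0.74 + 0.63 + 2²·0.72] + 4.6 = 6.47 + 4.6 = 11.07.
Reliability = 11.07 / 13.6 = 0.8140.

0.8140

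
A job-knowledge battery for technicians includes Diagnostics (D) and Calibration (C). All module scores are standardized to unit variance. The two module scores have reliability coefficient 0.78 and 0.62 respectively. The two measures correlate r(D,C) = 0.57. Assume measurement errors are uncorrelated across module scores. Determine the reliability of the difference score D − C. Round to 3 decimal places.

Var(D−C) = 1 + 1 − 2·0.57 = 2 − 1.14 = 0.86.
Because errors are independent across components, Cov(Tᵢ,Tⱼ) = Cov(Xᵢ,Xⱼ); the off-diagonal part of the true-score variance is the same as above.
True-score variance = [0.78 + 0.62] − 1.14 = 1.4 − 1.14 = 0.26.
Reliability = 0.26 / 0.86 = 0.302.

0.302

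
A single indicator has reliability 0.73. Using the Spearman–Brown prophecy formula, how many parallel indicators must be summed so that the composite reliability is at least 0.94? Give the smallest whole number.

6

k ≥ ρ*(1−ρ₁)/(ρ₁(1−ρ*)) = 0.94·0.27 / (0.73·0.06) = 5.795.
Smallest integer k = 6.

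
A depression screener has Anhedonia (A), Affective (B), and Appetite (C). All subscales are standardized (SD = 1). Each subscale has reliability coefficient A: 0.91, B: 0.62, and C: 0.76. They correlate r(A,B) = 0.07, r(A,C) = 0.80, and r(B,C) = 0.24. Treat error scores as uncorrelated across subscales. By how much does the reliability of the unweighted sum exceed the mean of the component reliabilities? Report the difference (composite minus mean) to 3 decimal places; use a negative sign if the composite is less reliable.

Var(sum) = 3 + 2.22 = 5.22; true-score variance = 2.29 + 2.22 = 4.51; composite reliability = 0.8640.
Mean component reliability = 0.7633.
Difference = 0.8640 − 0.7633 = 0.101.

0.101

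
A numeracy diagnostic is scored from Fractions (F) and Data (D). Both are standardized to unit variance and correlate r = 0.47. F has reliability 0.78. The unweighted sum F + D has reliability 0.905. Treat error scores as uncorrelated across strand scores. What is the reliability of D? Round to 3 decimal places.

0.941

Var(F+D) = 2 + 2·0.47 = 2.940.
True-score variance = ρ_F + ρ_D + 2·0.47, so 0.905 = (0.78 + ρ_D + 0.94) / 2.940.
ρ_D = 0.905·2.940 − 0.78 − 0.94 = 0.941.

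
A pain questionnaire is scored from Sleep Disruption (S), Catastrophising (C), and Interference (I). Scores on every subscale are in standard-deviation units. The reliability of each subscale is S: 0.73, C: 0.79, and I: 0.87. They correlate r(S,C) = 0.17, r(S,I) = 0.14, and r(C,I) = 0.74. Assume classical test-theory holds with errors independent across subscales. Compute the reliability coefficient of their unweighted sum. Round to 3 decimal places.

Var(S+C+I) = 3 + 2·[0.17 + 0.14 + 0.74] = 3 + 2.1 = 5.1.
Under uncorrelated errors the observed covariances equal the true-score covariances, so only the own-variance terms attenuate.
True-score variance = [0.73 + 0.79 + 0.87] + 2.1 = 2.39 + 2.1 = 4.49.
Reliability = 4.49 / 5.1 = 0.880.

0.880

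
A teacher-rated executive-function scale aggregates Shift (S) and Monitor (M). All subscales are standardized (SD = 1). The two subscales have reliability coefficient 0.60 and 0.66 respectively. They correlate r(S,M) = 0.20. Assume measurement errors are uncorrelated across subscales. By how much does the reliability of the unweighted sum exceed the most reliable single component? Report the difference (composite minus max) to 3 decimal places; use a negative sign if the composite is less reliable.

Var(sum) = 2 + 0.4 = 2.4; true-score variance = 1.26 + 0.4 = 1.66; composite reliability = 0.6917.
Max component reliability = 0.6600.
Difference = 0.6917 − 0.6600 = 0.032.

0.032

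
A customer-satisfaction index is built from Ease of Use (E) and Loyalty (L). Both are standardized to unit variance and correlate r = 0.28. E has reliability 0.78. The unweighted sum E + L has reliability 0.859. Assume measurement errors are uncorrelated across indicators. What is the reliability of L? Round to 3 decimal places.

Var(E+L) = 2 + 2·0.28 = 2.560.
True-score variance = ρ_E + ρ_L + 2·0.28, so 0.859 = (0.78 + ρ_L + 0.56) / 2.560.
ρ_L = 0.859·2.560 − 0.78 − 0.56 = 0.859.

0.859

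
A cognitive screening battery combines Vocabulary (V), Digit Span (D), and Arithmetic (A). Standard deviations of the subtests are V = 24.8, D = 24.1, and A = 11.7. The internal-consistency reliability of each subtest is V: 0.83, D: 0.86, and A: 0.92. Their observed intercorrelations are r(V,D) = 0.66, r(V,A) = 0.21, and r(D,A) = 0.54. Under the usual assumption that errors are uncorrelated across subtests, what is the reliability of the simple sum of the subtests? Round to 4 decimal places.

Var(V+D+A) = 24.8² + 24.1² + 11.7² + 2·[24.8·24.1·0.66 + 24.8·11.7·0.21 + 24.1·11.7·0.54] = 1332.74 + 1215.33 = 2548.07.
Because errors are independent across components, Cov(Tᵢ,Tⱼ) = Cov(Xᵢ,Xⱼ); the off-diagonal part of the true-score variance is the same as above.
True-score variance = [24.8²·0.83 + 24.1²·0.86 + 11.7²·0.92] + 1215.33 = 1135.92 + 1215.33 = 2351.25.
Reliability = 2351.25 / 2548.07 = 0.9228.

0.9228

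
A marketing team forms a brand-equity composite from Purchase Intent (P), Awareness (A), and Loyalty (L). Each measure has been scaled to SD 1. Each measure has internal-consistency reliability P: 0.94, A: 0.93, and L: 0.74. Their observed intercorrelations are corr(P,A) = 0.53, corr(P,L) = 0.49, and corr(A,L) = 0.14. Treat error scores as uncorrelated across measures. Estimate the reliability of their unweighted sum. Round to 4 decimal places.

0.9267

Var(P+A+L) = 3 + 2·[0.53 + 0.49 + 0.14] = 3 + 2.32 = 5.32.
Because errors are independent across components, Cov(Tᵢ,Tⱼ) = Cov(Xᵢ,Xⱼ); the off-diagonal part of the true-score variance is the same as above.
True-score variance = [0.94 + 0.93 + 0.74] + 2.32 = 2.61 + 2.32 = 4.93.
Reliability = 4.93 / 5.32 = 0.9267.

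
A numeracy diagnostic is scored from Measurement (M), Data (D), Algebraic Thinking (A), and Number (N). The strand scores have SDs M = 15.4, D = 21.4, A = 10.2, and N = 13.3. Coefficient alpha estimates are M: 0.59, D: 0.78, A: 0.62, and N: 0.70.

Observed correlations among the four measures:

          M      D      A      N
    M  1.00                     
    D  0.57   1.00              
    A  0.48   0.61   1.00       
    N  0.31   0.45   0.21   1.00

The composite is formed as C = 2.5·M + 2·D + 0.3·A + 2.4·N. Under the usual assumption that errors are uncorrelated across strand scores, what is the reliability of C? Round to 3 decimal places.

Var(C) = 2.5²·15.4² + 2²·21.4² + 0.3²·10.2² + 2.4²·13.3² + 2·[5·15.4·21.4·0.57 + 0.75·15.4·10.2·0.48 + 6·15.4·13.3·0.31 + 0.6·21.4·10.2·0.61 + 4.8·21.4·13.3·0.45 + 0.72·10.2·13.3·0.21] = 4342.34 + 4183.88 = 8526.22.
Under uncorrelated errors the observed covariances equal the true-score covariances, so only the own-variance terms attenuate.
True-score variance = [2.5²·15.4²·0.59 + 2²·21.4²·0.78 + 0.3²·10.2²·0.62 + 2.4²·13.3²·0.70] + 4183.88 = 3022.39 + 4183.88 = 7206.27.
Reliability = 7206.27 / 8526.22 = 0.845.

0.845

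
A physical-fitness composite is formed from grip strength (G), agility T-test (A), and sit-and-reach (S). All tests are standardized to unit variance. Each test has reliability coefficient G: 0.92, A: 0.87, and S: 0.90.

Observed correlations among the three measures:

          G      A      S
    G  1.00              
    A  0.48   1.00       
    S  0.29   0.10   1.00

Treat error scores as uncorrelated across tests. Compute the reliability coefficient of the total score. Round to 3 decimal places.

0.935

Var(G+A+S) = 3 + 2·[0.48 + 0.29 + 0.10] = 3 + 1.74 = 4.74.
Under uncorrelated errors the observed covariances equal the true-score covariances, so only the own-variance terms attenuate.
True-score variance = [0.92 + 0.87 + 0.90] + 1.74 = 2.69 + 1.74 = 4.43.
Reliability = 4.43 / 4.74 = 0.935.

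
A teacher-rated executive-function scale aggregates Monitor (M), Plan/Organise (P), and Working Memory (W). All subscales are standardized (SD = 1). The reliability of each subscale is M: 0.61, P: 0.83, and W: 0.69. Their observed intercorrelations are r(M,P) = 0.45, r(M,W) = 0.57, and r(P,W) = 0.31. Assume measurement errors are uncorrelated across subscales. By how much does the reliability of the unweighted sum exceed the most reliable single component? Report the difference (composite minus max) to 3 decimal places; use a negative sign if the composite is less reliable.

0.016

Var(sum) = 3 + 2.66 = 5.66; true-score variance = 2.13 + 2.66 = 4.79; composite reliability = 0.8463.
Max component reliability = 0.8300.
Difference = 0.8463 − 0.8300 = 0.016.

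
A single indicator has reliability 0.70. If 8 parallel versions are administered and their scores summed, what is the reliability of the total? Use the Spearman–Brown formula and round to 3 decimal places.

0.949

ρ_k = kρ / (1 + (k−1)ρ) = 8·0.70 / (1 + 7·0.70) = 5.600 / 5.900 = 0.949.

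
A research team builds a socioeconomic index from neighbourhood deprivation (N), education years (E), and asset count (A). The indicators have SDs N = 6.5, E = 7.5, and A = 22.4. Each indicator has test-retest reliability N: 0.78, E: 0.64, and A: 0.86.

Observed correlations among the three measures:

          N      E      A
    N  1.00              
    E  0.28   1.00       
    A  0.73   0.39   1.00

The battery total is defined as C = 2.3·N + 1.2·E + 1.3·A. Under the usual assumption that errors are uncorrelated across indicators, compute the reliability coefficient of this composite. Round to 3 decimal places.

Var(C) = 2.3²·6.5² + 1.2²·7.5² + 1.3²·22.4² + 2·[2.76·6.5·7.5·0.28 + 2.99·6.5·22.4·0.73 + 1.56·7.5·22.4·0.39] = 1152.48 + 915.373 = 2067.85.
Because errors are independent across components, Cov(Tᵢ,Tⱼ) = Cov(Xᵢ,Xⱼ); the off-diagonal part of the true-score variance is the same as above.
True-score variance = [2.3²·6.5²·0.78 + 1.2²·7.5²·0.64 + 1.3²·22.4²·0.86] + 915.373 = 955.43 + 915.373 = 1870.8.
Reliability = 1870.8 / 2067.85 = 0.905.

0.905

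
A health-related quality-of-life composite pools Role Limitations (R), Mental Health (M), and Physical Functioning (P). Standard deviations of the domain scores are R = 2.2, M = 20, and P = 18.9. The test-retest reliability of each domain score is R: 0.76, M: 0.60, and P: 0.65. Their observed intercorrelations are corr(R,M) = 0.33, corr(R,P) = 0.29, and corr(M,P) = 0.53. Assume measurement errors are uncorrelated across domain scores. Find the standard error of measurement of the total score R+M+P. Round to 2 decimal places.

16.92

Var(total) = 762.05 + 453.836 = 1215.89.
True-score variance = 475.865 + 453.836 = 929.701, so reliability = 0.7646.
Error variance = 1215.89 − 929.701 = 286.185; SEM = √286.185 = 16.92.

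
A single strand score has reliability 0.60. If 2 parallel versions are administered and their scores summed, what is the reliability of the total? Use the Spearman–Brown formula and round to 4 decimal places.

ρ_k = kρ / (1 + (k−1)ρ) = 2·0.60 / (1 + 1·0.60) = 1.200 / 1.600 = 0.7500.

0.7500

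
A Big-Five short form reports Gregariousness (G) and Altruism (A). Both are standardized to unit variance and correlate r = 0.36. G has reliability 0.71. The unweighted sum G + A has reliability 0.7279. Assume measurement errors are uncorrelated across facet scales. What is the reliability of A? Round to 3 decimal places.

0.550

Var(G+A) = 2 + 2·0.36 = 2.720.
True-score variance = ρ_G + ρ_A + 2·0.36, so 0.7279 = (0.71 + ρ_A + 0.72) / 2.720.
ρ_A = 0.7279·2.720 − 0.71 − 0.72 = 0.550.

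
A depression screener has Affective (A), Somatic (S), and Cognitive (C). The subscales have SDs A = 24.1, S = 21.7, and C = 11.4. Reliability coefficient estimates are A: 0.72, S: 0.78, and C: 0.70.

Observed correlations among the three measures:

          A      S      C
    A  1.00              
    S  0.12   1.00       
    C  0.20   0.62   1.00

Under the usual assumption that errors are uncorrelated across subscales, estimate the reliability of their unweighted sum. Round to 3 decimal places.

Var(A+S+C) = 24.1² + 21.7² + 11.4² + 2·[24.1·21.7·0.12 + 24.1·11.4·0.20 + 21.7·11.4·0.62] = 1181.66 + 542.16 = 1723.82.
Because errors are independent across components, Cov(Tᵢ,Tⱼ) = Cov(Xᵢ,Xⱼ); the off-diagonal part of the true-score variance is the same as above.
True-score variance = [24.1²·0.72 + 21.7²·0.78 + 11.4²·0.70] + 542.16 = 876.449 + 542.16 = 1418.61.
Reliability = 1418.61 / 1723.82 = 0.823.

0.823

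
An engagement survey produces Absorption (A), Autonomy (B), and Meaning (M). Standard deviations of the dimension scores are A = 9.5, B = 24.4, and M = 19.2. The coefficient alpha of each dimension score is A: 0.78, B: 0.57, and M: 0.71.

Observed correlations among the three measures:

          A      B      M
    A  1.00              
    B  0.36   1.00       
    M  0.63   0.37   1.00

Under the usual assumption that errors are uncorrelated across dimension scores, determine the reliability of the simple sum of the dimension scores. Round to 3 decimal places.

Var(A+B+M) = 9.5² + 24.4² + 19.2² + 2·[9.5·24.4·0.36 + 9.5·19.2·0.63 + 24.4·19.2·0.37] = 1054.25 + 743.395 = 1797.65.
Because errors are independent across components, Cov(Tᵢ,Tⱼ) = Cov(Xᵢ,Xⱼ); the off-diagonal part of the true-score variance is the same as above.
True-score variance = [9.5²·0.78 + 24.4²·0.57 + 19.2²·0.71] + 743.395 = 671.485 + 743.395 = 1414.88.
Reliability = 1414.88 / 1797.65 = 0.787.

0.787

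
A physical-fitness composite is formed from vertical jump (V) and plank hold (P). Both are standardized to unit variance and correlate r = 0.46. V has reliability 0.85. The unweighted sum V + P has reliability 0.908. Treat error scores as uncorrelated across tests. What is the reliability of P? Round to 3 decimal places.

0.881

Var(V+P) = 2 + 2·0.46 = 2.920.
True-score variance = ρ_V + ρ_P + 2·0.46, so 0.908 = (0.85 + ρ_P + 0.92) / 2.920.
ρ_P = 0.908·2.920 − 0.85 − 0.92 = 0.881.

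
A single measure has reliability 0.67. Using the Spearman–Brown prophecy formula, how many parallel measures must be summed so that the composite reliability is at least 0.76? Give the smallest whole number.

k ≥ ρ*(1−ρ₁)/(ρ₁(1−ρ*)) = 0.76·0.33 / (0.67·0.24) = 1.560.
Smallest integer k = 2.

2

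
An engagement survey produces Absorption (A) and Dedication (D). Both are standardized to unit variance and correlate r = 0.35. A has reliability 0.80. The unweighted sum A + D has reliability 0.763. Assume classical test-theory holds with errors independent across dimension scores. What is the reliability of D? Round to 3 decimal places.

0.560

Var(A+D) = 2 + 2·0.35 = 2.700.
True-score variance = ρ_A + ρ_D + 2·0.35, so 0.763 = (0.80 + ρ_D + 0.70) / 2.700.
ρ_D = 0.763·2.700 − 0.80 − 0.70 = 0.560.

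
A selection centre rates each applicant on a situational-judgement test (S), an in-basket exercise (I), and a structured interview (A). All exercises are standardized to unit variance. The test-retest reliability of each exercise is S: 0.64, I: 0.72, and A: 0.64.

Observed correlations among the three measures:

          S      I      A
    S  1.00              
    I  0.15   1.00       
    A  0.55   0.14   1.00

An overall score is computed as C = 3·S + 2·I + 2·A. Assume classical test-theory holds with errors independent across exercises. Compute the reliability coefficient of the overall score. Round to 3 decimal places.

0.781

Var(C) = 3² + 2² + 2² + 2·[6·0.15 + 6·0.55 + 4·0.14] = 17 + 9.52 = 26.52.
With uncorrelated errors the cross-covariances are all true-score covariance, so they carry over unchanged; only the diagonal terms shrink to ρᵢσᵢ².
True-score variance = [3²·0.64 + 2²·0.72 + 2²·0.64] + 9.52 = 11.2 + 9.52 = 20.72.
Reliability = 20.72 / 26.52 = 0.781.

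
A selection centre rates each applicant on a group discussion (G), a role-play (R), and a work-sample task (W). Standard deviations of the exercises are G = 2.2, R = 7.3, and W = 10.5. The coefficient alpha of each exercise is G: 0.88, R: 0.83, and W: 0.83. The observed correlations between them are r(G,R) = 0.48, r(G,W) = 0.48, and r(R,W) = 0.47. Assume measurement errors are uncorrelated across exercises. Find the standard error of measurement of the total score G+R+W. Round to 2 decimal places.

Var(total) = 168.38 + 109.645 = 278.025.
True-score variance = 139.997 + 109.645 = 249.642, so reliability = 0.8979.
Error variance = 278.025 − 249.642 = 28.3826; SEM = √28.3826 = 5.33.

5.33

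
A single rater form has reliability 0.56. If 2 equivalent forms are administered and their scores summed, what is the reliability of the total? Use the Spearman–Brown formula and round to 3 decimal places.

0.718

ρ_k = kρ / (1 + (k−1)ρ) = 2·0.56 / (1 + 1·0.56) = 1.120 / 1.560 = 0.718.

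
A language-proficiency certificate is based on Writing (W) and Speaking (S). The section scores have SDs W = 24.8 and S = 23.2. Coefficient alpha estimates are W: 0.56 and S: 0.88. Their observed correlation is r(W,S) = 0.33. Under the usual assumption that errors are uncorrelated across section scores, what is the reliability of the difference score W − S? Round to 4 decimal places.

Var(W−S) = 24.8² + 23.2² − 2·24.8·23.2·0.33 = 1153.28 − 379.738 = 773.542.
Under uncorrelated errors the observed covariances equal the true-score covariances, so only the own-variance terms attenuate.
True-score variance = [24.8²·0.56 + 23.2²·0.88] − 379.738 = 818.074 − 379.738 = 438.336.
Reliability = 438.336 / 773.542 = 0.5667.

0.5667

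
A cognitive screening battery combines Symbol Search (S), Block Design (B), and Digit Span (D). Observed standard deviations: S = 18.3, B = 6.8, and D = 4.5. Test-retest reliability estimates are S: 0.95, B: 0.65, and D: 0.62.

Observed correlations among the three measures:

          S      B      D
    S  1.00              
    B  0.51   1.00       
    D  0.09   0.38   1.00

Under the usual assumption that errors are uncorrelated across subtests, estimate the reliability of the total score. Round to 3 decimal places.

0.928

Var(S+B+D) = 18.3² + 6.8² + 4.5² + 2·[18.3·6.8·0.51 + 18.3·4.5·0.09 + 6.8·4.5·0.38] = 401.38 + 165.008 = 566.388.
With uncorrelated errors the cross-covariances are all true-score covariance, so they carry over unchanged; only the diagonal terms shrink to ρᵢσᵢ².
True-score variance = [18.3²·0.95 + 6.8²·0.65 + 4.5²·0.62] + 165.008 = 360.757 + 165.008 = 525.764.
Reliability = 525.764 / 566.388 = 0.928.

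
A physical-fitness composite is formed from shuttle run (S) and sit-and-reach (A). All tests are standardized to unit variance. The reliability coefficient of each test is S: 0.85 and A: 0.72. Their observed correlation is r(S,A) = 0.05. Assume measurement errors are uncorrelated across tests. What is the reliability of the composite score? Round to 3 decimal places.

0.795

Var(S+A) = 2 + 2·[0.05] = 2 + 0.1 = 2.1.
Under uncorrelated errors the observed covariances equal the true-score covariances, so only the own-variance terms attenuate.
True-score variance = [0.85 + 0.72] + 0.1 = 1.57 + 0.1 = 1.67.
Reliability = 1.67 / 2.1 = 0.795.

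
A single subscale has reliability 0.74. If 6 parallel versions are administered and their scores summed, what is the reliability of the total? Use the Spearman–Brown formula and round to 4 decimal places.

0.9447

ρ_k = kρ / (1 + (k−1)ρ) = 6·0.74 / (1 + 5·0.74) = 4.440 / 4.700 = 0.9447.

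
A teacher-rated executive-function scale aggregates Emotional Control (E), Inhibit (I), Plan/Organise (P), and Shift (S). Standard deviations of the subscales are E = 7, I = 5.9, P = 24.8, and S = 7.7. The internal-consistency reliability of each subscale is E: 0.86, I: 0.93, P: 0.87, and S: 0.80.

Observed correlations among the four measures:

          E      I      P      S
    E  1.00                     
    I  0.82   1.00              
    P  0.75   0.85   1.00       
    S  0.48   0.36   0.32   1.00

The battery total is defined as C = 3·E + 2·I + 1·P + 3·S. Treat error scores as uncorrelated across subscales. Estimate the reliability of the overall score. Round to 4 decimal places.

Var(C) = 3²·7² + 2²·5.9² + 24.8² + 3²·7.7² + 2·[6·7·5.9·0.82 + 3·7·24.8·0.75 + 9·7·7.7·0.48 + 2·5.9·24.8·0.85 + 6·5.9·7.7·0.36 + 3·24.8·7.7·0.32] = 1728.89 + 2713.68 = 4442.57.
Because errors are independent across components, Cov(Tᵢ,Tⱼ) = Cov(Xᵢ,Xⱼ); the off-diagonal part of the true-score variance is the same as above.
True-score variance = [3²·7²·0.86 + 2²·5.9²·0.93 + 24.8²·0.87 + 3²·7.7²·0.80] + 2713.68 = 1470.73 + 2713.68 = 4184.4.
Reliability = 4184.4 / 4442.57 = 0.9419.

0.9419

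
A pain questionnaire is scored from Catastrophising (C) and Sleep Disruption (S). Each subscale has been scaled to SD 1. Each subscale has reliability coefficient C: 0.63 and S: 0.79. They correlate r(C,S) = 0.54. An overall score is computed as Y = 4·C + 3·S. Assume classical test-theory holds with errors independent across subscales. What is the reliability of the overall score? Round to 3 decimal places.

0.794

Var(Y) = 4² + 3² + 2·[12·0.54] = 25 + 12.96 = 37.96.
Under uncorrelated errors the observed covariances equal the true-score covariances, so only the own-variance terms attenuate.
True-score variance = [4²·0.63 + 3²·0.79] + 12.96 = 17.19 + 12.96 = 30.15.
Reliability = 30.15 / 37.96 = 0.794.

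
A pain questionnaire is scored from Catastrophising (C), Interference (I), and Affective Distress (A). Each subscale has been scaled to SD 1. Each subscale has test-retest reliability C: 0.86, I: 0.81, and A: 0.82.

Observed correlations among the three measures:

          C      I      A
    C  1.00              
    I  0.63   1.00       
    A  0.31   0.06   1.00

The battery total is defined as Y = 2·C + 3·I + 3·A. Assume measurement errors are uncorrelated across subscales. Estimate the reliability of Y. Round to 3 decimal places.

0.887

Var(Y) = 2² + 3² + 3² + 2·[6·0.63 + 6·0.31 + 9·0.06] = 22 + 12.36 = 34.36.
Under uncorrelated errors the observed covariances equal the true-score covariances, so only the own-variance terms attenuate.
True-score variance = [2²·0.86 + 3²·0.81 + 3²·0.82] + 12.36 = 18.11 + 12.36 = 30.47.
Reliability = 30.47 / 34.36 = 0.887.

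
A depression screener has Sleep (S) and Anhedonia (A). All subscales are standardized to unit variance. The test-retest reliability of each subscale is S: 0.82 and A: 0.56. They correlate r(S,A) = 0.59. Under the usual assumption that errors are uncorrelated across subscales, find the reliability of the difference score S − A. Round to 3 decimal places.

0.244

Var(S−A) = 1 + 1 − 2·0.59 = 2 − 1.18 = 0.82.
Because errors are independent across components, Cov(Tᵢ,Tⱼ) = Cov(Xᵢ,Xⱼ); the off-diagonal part of the true-score variance is the same as above.
True-score variance = [0.82 + 0.56] − 1.18 = 1.38 − 1.18 = 0.2.
Reliability = 0.2 / 0.82 = 0.244.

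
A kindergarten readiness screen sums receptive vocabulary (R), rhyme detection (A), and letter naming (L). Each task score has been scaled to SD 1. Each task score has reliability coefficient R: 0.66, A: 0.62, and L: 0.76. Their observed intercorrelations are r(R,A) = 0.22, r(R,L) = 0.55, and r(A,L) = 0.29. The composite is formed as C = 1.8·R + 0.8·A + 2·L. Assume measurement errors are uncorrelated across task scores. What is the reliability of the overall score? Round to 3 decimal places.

Var(C) = 1.8² + 0.8² + 2² + 2·[1.44·0.22 + 3.6·0.55 + 1.6·0.29] = 7.88 + 5.5216 = 13.4016.
Because errors are independent across components, Cov(Tᵢ,Tⱼ) = Cov(Xᵢ,Xⱼ); the off-diagonal part of the true-score variance is the same as above.
True-score variance = [1.8²·0.66 + 0.8²·0.62 + 2²·0.76] + 5.5216 = 5.5752 + 5.5216 = 11.0968.
Reliability = 11.0968 / 13.4016 = 0.828.

0.828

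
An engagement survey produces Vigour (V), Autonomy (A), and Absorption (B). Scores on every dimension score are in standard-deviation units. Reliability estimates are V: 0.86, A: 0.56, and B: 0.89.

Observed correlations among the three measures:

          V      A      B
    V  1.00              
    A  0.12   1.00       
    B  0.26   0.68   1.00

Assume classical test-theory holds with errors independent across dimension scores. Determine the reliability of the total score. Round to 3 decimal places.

0.865

Var(V+A+B) = 3 + 2·[0.12 + 0.26 + 0.68] = 3 + 2.12 = 5.12.
Because errors are independent across components, Cov(Tᵢ,Tⱼ) = Cov(Xᵢ,Xⱼ); the off-diagonal part of the true-score variance is the same as above.
True-score variance = [0.86 + 0.56 + 0.89] + 2.12 = 2.31 + 2.12 = 4.43.
Reliability = 4.43 / 5.12 = 0.865.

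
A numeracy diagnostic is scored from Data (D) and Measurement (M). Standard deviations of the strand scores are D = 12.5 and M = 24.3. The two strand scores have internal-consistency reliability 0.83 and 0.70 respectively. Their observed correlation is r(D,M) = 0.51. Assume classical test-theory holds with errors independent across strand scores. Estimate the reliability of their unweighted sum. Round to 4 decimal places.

Var(D+M) = 12.5² + 24.3² + 2·[12.5·24.3·0.51] = 746.74 + 309.825 = 1056.57.
Under uncorrelated errors the observed covariances equal the true-score covariances, so only the own-variance terms attenuate.
True-score variance = [12.5²·0.83 + 24.3²·0.70] + 309.825 = 543.03 + 309.825 = 852.855.
Reliability = 852.855 / 1056.57 = 0.8072.

0.8072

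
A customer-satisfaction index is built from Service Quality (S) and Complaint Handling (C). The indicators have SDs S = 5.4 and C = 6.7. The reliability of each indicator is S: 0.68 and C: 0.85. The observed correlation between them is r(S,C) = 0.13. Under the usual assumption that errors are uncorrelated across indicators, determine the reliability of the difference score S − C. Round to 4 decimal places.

Var(S−C) = 5.4² + 6.7² − 2·5.4·6.7·0.13 = 74.05 − 9.4068 = 64.6432.
With uncorrelated errors the cross-covariances are all true-score covariance, so they carry over unchanged; only the diagonal terms shrink to ρᵢσᵢ².
True-score variance = [5.4²·0.68 + 6.7²·0.85] − 9.4068 = 57.9853 − 9.4068 = 48.5785.
Reliability = 48.5785 / 64.6432 = 0.7515.

0.7515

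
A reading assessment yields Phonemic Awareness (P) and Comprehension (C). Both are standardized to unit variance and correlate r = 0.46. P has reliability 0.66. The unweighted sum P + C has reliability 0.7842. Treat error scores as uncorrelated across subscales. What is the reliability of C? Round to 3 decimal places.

0.710

Var(P+C) = 2 + 2·0.46 = 2.920.
True-score variance = ρ_P + ρ_C + 2·0.46, so 0.7842 = (0.66 + ρ_C + 0.92) / 2.920.
ρ_C = 0.7842·2.920 − 0.66 − 0.92 = 0.710.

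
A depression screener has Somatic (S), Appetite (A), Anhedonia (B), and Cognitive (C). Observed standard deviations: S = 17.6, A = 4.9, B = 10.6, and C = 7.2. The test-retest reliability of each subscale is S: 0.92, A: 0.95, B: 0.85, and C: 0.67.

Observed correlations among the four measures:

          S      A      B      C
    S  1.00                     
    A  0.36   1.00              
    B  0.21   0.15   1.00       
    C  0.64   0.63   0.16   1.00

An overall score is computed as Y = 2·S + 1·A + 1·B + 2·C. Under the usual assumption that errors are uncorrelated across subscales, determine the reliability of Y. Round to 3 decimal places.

0.930

Var(Y) = 2²·17.6² + 4.9² + 10.6² + 2²·7.2² + 2·[2·17.6·4.9·0.36 + 2·17.6·10.6·0.21 + 4·17.6·7.2·0.64 + 4.9·10.6·0.15 + 2·4.9·7.2·0.63 + 2·10.6·7.2·0.16] = 1582.77 + 1083.03 = 2665.8.
Under uncorrelated errors the observed covariances equal the true-score covariances, so only the own-variance terms attenuate.
True-score variance = [2²·17.6²·0.92 + 4.9²·0.95 + 10.6²·0.85 + 2²·7.2²·0.67] + 1083.03 = 1397.16 + 1083.03 = 2480.2.
Reliability = 2480.2 / 2665.8 = 0.930.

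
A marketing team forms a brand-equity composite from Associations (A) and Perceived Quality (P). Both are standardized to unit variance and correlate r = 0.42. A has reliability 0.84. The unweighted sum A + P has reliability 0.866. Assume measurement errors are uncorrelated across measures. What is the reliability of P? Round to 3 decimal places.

Var(A+P) = 2 + 2·0.42 = 2.840.
True-score variance = ρ_A + ρ_P + 2·0.42, so 0.866 = (0.84 + ρ_P + 0.84) / 2.840.
ρ_P = 0.866·2.840 − 0.84 − 0.84 = 0.779.

0.779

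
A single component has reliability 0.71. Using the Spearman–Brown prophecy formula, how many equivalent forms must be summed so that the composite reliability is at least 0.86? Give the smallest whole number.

3

k ≥ ρ*(1−ρ₁)/(ρ₁(1−ρ*)) = 0.86·0.29 / (0.71·0.14) = 2.509.
Smallest integer k = 3.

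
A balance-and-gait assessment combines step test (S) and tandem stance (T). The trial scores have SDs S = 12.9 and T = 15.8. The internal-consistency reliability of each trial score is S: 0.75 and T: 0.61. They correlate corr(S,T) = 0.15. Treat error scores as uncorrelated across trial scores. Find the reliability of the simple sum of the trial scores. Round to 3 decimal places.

0.709

Var(S+T) = 12.9² + 15.8² + 2·[12.9·15.8·0.15] = 416.05 + 61.146 = 477.196.
Because errors are independent across components, Cov(Tᵢ,Tⱼ) = Cov(Xᵢ,Xⱼ); the off-diagonal part of the true-score variance is the same as above.
True-score variance = [12.9²·0.75 + 15.8²·0.61] + 61.146 = 277.088 + 61.146 = 338.234.
Reliability = 338.234 / 477.196 = 0.709.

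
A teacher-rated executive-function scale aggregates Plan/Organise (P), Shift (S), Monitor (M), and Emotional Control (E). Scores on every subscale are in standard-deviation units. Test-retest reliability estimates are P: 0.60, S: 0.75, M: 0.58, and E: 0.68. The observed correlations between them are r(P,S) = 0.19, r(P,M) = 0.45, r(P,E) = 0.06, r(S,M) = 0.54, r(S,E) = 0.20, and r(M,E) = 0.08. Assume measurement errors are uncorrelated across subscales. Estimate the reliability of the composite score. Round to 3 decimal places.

Var(P+S+M+E) = 4 + 2·[0.19 + 0.45 + 0.06 + 0.54 + 0.20 + 0.08] = 4 + 3.04 = 7.04.
Because errors are independent across components, Cov(Tᵢ,Tⱼ) = Cov(Xᵢ,Xⱼ); the off-diagonal part of the true-score variance is the same as above.
True-score variance = [0.60 + 0.75 + 0.58 + 0.68] + 3.04 = 2.61 + 3.04 = 5.65.
Reliability = 5.65 / 7.04 = 0.803.

0.803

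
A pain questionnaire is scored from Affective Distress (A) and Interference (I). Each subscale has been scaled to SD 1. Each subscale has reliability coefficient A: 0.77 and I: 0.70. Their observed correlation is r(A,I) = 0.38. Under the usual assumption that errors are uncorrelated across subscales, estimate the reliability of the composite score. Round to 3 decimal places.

Var(A+I) = 2 + 2·[0.38] = 2 + 0.76 = 2.76.
With uncorrelated errors the cross-covariances are all true-score covariance, so they carry over unchanged; only the diagonal terms shrink to ρᵢσᵢ².
True-score variance = [0.77 + 0.70] + 0.76 = 1.47 + 0.76 = 2.23.
Reliability = 2.23 / 2.76 = 0.808.

0.808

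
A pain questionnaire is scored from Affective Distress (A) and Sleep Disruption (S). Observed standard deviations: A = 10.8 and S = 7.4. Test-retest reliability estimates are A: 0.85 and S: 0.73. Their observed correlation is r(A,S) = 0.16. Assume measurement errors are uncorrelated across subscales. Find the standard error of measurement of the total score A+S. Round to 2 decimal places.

Var(total) = 171.4 + 25.5744 = 196.974.
True-score variance = 139.119 + 25.5744 = 164.693, so reliability = 0.8361.
Error variance = 196.974 − 164.693 = 32.2812; SEM = √32.2812 = 5.68.

5.68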